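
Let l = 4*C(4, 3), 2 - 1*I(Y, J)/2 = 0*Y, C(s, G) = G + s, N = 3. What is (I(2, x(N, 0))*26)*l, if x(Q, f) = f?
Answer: 2912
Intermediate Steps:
I(Y, J) = 4 (I(Y, J) = 4 - 0*Y = 4 - 2*0 = 4 + 0 = 4)
l = 28 (l = 4*(3 + 4) = 4*7 = 28)
(I(2, x(N, 0))*26)*l = (4*26)*28 = 104*28 = 2912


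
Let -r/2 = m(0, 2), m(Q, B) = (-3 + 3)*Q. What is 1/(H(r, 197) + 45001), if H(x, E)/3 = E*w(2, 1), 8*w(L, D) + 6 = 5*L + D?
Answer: 8/362963 ≈ 2.2041e-5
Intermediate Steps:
m(Q, B) = 0 (m(Q, B) = 0*Q = 0)
r = 0 (r = -2*0 = 0)
w(L, D) = -¾ + D/8 + 5*L/8 (w(L, D) = -¾ + (5*L + D)/8 = -¾ + (D + 5*L)/8 = -¾ + (D/8 + 5*L/8) = -¾ + D/8 + 5*L/8)
H(x, E) = 15*E/8 (H(x, E) = 3*(E*(-¾ + (⅛)*1 + (5/8)*2)) = 3*(E*(-¾ + ⅛ + 5/4)) = 3*(E*(5/8)) = 3*(5*E/8) = 15*E/8)
1/(H(r, 197) + 45001) = 1/((15/8)*197 + 45001) = 1/(2955/8 + 45001) = 1/(362963/8) = 8/362963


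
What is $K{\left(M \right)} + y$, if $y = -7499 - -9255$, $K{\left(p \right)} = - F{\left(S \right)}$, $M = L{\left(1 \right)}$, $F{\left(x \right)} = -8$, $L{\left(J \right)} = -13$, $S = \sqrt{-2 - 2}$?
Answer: $1764$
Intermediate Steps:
$S = 2 i$ ($S = \sqrt{-4} = 2 i \approx 2.0 i$)
$M = -13$
$K{\left(p \right)} = 8$ ($K{\left(p \right)} = \left(-1\right) \left(-8\right) = 8$)
$y = 1756$ ($y = -7499 + 9255 = 1756$)
$K{\left(M \right)} + y = 8 + 1756 = 1764$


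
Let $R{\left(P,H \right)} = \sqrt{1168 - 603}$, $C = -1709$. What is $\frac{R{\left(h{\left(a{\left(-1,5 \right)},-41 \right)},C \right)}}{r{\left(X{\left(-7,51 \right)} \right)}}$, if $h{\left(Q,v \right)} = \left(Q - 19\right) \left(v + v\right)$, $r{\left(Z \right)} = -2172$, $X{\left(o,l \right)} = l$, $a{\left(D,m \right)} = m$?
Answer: $- \frac{\sqrt{565}}{2172} \approx -0.010944$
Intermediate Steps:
$h{\left(Q,v \right)} = 2 v \left(-19 + Q\right)$ ($h{\left(Q,v \right)} = \left(-19 + Q\right) 2 v = 2 v \left(-19 + Q\right)$)
$R{\left(P,H \right)} = \sqrt{565}$
$\frac{R{\left(h{\left(a{\left(-1,5 \right)},-41 \right)},C \right)}}{r{\left(X{\left(-7,51 \right)} \right)}} = \frac{\sqrt{565}}{-2172} = \sqrt{565} \left(- \frac{1}{2172}\right) = - \frac{\sqrt{565}}{2172}$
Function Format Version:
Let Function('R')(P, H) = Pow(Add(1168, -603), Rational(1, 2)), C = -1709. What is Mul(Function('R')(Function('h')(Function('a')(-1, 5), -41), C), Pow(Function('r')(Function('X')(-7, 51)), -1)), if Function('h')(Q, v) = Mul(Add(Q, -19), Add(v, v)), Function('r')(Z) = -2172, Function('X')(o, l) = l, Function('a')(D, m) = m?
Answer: Mul(Rational(-1, 2172), Pow(565, Rational(1, 2))) ≈ -0.010944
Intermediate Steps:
Function('h')(Q, v) = Mul(2, v, Add(-19, Q)) (Function('h')(Q, v) = Mul(Add(-19, Q), Mul(2, v)) = Mul(2, v, Add(-19, Q)))
Function('R')(P, H) = Pow(565, Rational(1, 2))
Mul(Function('R')(Function('h')(Function('a')(-1, 5), -41), C), Pow(Function('r')(Function('X')(-7, 51)), -1)) = Mul(Pow(565, Rational(1, 2)), Pow(-2172, -1)) = Mul(Pow(565, Rational(1, 2)), Rational(-1, 2172)) = Mul(Rational(-1, 2172), Pow(565, Rational(1, 2)))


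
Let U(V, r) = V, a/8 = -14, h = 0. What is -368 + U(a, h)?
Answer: -480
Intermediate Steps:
a = -112 (a = 8*(-14) = -112)
-368 + U(a, h) = -368 - 112 = -480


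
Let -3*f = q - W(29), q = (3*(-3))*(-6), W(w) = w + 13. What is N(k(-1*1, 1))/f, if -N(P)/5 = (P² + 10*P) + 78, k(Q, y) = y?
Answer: 445/4 ≈ 111.25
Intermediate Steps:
W(w) = 13 + w
q = 54 (q = -9*(-6) = 54)
N(P) = -390 - 50*P - 5*P² (N(P) = -5*((P² + 10*P) + 78) = -5*(78 + P² + 10*P) = -390 - 50*P - 5*P²)
f = -4 (f = -(54 - (13 + 29))/3 = -(54 - 1*42)/3 = -(54 - 42)/3 = -⅓*12 = -4)
N(k(-1*1, 1))/f = (-390 - 50*1 - 5*1²)/(-4) = (-390 - 50 - 5*1)*(-¼) = (-390 - 50 - 5)*(-¼) = -445*(-¼) = 445/4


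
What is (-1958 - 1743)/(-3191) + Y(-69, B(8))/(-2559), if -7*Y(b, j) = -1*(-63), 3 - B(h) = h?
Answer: 3166526/2721923 ≈ 1.1633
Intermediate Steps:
B(h) = 3 - h
Y(b, j) = -9 (Y(b, j) = -(-1)*(-63)/7 = -1/7*63 = -9)
(-1958 - 1743)/(-3191) + Y(-69, B(8))/(-2559) = (-1958 - 1743)/(-3191) - 9/(-2559) = -3701*(-1/3191) - 9*(-1/2559) = 3701/3191 + 3/853 = 3166526/2721923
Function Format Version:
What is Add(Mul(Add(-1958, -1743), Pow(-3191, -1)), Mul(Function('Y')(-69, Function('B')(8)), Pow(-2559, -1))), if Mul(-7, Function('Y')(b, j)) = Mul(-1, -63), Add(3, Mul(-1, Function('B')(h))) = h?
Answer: Rational(3166526, 2721923) ≈ 1.1633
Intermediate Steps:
Function('B')(h) = Add(3, Mul(-1, h))
Function('Y')(b, j) = -9 (Function('Y')(b, j) = Mul(Rational(-1, 7), Mul(-1, -63)) = Mul(Rational(-1, 7), 63) = -9)
Add(Mul(Add(-1958, -1743), Pow(-3191, -1)), Mul(Function('Y')(-69, Function('B')(8)), Pow(-2559, -1))) = Add(Mul(Add(-1958, -1743), Pow(-3191, -1)), Mul(-9, Pow(-2559, -1))) = Add(Mul(-3701, Rational(-1, 3191)), Mul(-9, Rational(-1, 2559))) = Add(Rational(3701, 3191), Rational(3, 853)) = Rational(3166526, 2721923)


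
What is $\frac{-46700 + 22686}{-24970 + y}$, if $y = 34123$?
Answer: $- \frac{24014}{9153} \approx -2.6236$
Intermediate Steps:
$\frac{-46700 + 22686}{-24970 + y} = \frac{-46700 + 22686}{-24970 + 34123} = - \frac{24014}{9153}$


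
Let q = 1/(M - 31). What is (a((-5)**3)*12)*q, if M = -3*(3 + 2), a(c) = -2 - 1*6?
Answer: 48/23 ≈ 2.0870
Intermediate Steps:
a(c) = -8 (a(c) = -2 - 6 = -8)
M = -15 (M = -3*5 = -15)
q = -1/46 (q = 1/(-15 - 31) = 1/(-46) = -1/46 ≈ -0.021739)
(a((-5)**3)*12)*q = -8*12*(-1/46) = -96*(-1/46) = 48/23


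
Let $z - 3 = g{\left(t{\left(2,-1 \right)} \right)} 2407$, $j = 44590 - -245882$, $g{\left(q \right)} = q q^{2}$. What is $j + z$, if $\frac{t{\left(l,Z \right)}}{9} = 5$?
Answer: $219628350$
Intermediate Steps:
$t{\left(l,Z \right)} = 45$ ($t{\left(l,Z \right)} = 9 \cdot 5 = 45$)
$g{\left(q \right)} = q^{3}$
$j = 290472$ ($j = 44590 + 245882 = 290472$)
$z = 219337878$ ($z = 3 + 45^{3} \cdot 2407 = 3 + 91125 \cdot 2407 = 3 + 219337875 = 219337878$)
$j + z = 290472 + 219337878 = 219628350$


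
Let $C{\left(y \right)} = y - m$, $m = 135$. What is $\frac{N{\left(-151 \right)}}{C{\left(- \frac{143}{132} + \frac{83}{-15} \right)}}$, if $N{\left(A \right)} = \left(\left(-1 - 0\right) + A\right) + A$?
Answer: $\frac{18180}{8497} \approx 2.1396$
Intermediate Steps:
$N{\left(A \right)} = -1 + 2 A$ ($N{\left(A \right)} = \left(\left(-1 + 0\right) + A\right) + A = \left(-1 + A\right) + A = -1 + 2 A$)
$C{\left(y \right)} = -135 + y$ ($C{\left(y \right)} = y - 135 = -135 + y$)
$\frac{N{\left(-151 \right)}}{C{\left(- \frac{143}{132} + \frac{83}{-15} \right)}} = \frac{-1 + 2 \left(-151\right)}{-135 + \left(- \frac{143}{132} + \frac{83}{-15}\right)} = \frac{-1 - 302}{-135 + \left(\left(-143\right) \frac{1}{132} + 83 \left(- \frac{1}{15}\right)\right)} = - \frac{303}{-135 - \frac{397}{60}} = - \frac{303}{- \frac{8497}{60}} = \left(-303\right) \left(- \frac{60}{8497}\right) = \frac{18180}{8497}$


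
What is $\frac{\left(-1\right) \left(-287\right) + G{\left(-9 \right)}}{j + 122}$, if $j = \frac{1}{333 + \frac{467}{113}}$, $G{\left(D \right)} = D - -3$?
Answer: $\frac{10704976}{4647825} \approx 2.3032$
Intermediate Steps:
$G{\left(D \right)} = 3 + D$ ($G{\left(D \right)} = D + 3 = 3 + D$)
$j = \frac{113}{38096}$ ($j = \frac{1}{333 + 467 \cdot \frac{1}{113}} = \frac{1}{333 + \frac{467}{113}} = \frac{1}{\frac{38096}{113}} = \frac{113}{38096} \approx 0.0029662$)
$\frac{\left(-1\right) \left(-287\right) + G{\left(-9 \right)}}{j + 122} = \frac{\left(-1\right) \left(-287\right) + \left(3 - 9\right)}{\frac{113}{38096} + 122} = \frac{287 - 6}{\frac{4647825}{38096}} = 281 \cdot \frac{38096}{4647825} = \frac{10704976}{4647825}$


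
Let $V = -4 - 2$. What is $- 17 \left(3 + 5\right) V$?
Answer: $816$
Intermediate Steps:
$V = -6$
$- 17 \left(3 + 5\right) V = - 17 \left(3 + 5\right) \left(-6\right) = - 17 \cdot 8 \left(-6\right) = \left(-17\right) \left(-48\right) = 816$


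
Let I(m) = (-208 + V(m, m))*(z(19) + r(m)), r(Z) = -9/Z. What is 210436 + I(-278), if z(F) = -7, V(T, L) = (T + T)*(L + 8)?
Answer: -115939168/139 ≈ -8.3410e+5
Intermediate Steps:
V(T, L) = 2*T*(8 + L) (V(T, L) = (2*T)*(8 + L) = 2*T*(8 + L))
I(m) = (-208 + 2*m*(8 + m))*(-7 - 9/m)
210436 + I(-278) = 210436 + (1312 - 130*(-278) - 14*(-278)**2 + 1872/(-278)) = 210436 + (1312 + 36140 - 14*77284 + 1872*(-1/278)) = 210436 + (1312 + 36140 - 1081976 - 936/139) = 210436 - 145189772/139 = -115939168/139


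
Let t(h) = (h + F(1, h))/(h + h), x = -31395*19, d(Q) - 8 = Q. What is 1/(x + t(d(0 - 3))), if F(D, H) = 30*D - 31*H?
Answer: -1/596517 ≈ -1.6764e-6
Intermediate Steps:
F(D, H) = -31*H + 30*D
d(Q) = 8 + Q
x = -596505
t(h) = (30 - 30*h)/(2*h) (t(h) = (h + (-31*h + 30*1))/(h + h) = (h + (-31*h + 30))/((2*h)) = (h + (30 - 31*h))*(1/(2*h)) = (30 - 30*h)*(1/(2*h)) = (30 - 30*h)/(2*h))
1/(x + t(d(0 - 3))) = 1/(-596505 + (-15 + 15/(8 + (0 - 3)))) = 1/(-596505 + (-15 + 15/(8 - 3))) = 1/(-596505 + (-15 + 15/5)) = 1/(-596505 + (-15 + 15*(1/5))) = 1/(-596505 + (-15 + 3)) = 1/(-596505 - 12) = 1/(-596517) = -1/596517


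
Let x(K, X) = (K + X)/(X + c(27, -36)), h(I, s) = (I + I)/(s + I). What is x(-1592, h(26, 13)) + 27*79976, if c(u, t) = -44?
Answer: 69100457/32 ≈ 2.1594e+6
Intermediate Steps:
h(I, s) = 2*I/(I + s) (h(I, s) = (2*I)/(I + s) = 2*I/(I + s))
x(K, X) = (K + X)/(-44 + X) (x(K, X) = (K + X)/(X - 44) = (K + X)/(-44 + X))
x(-1592, h(26, 13)) + 27*79976 = (-1592 + 2*26/(26 + 13))/(-44 + 2*26/(26 + 13)) + 27*79976 = (-1592 + 2*26/39)/(-44 + 2*26/39) + 2159352 = (-1592 + 2*26*(1/39))/(-44 + 2*26*(1/39)) + 2159352 = (-1592 + 4/3)/(-44 + 4/3) + 2159352 = -4772/3/(-128/3) + 2159352 = -3/128*(-4772/3) + 2159352 = 1193/32 + 2159352 = 69100457/32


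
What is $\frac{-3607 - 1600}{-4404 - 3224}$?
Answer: $\frac{5207}{7628} \approx 0.68262$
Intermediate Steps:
$\frac{-3607 - 1600}{-4404 - 3224} = - \frac{5207}{-7628} = \left(-5207\right) \left(- \frac{1}{7628}\right) = \frac{5207}{7628}$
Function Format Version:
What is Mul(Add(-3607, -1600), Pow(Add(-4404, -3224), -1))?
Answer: Rational(5207, 7628) ≈ 0.68262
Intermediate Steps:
Mul(Add(-3607, -1600), Pow(Add(-4404, -3224), -1)) = Mul(-5207, Pow(-7628, -1)) = Mul(-5207, Rational(-1, 7628)) = Rational(5207, 7628)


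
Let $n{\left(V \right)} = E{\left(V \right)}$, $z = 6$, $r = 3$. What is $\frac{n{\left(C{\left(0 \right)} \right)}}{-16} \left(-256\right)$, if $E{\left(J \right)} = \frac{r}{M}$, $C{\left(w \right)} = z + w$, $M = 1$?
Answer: $48$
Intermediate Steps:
$C{\left(w \right)} = 6 + w$
$E{\left(J \right)} = 3$ ($E{\left(J \right)} = \frac{3}{1} = 3 \cdot 1 = 3$)
$n{\left(V \right)} = 3$
$\frac{n{\left(C{\left(0 \right)} \right)}}{-16} \left(-256\right) = \frac{3}{-16} \left(-256\right) = 3 \left(- \frac{1}{16}\right) \left(-256\right) = \left(- \frac{3}{16}\right) \left(-256\right) = 48$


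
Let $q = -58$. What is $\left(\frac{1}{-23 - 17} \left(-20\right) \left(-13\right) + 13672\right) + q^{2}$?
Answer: $\frac{34059}{2} \approx 17030.0$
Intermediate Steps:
$\left(\frac{1}{-23 - 17} \left(-20\right) \left(-13\right) + 13672\right) + q^{2} = \left(\frac{1}{-23 - 17} \left(-20\right) \left(-13\right) + 13672\right) + \left(-58\right)^{2} = \left(\frac{1}{-40} \left(-20\right) \left(-13\right) + 13672\right) + 3364 = \left(\left(- \frac{1}{40}\right) \left(-20\right) \left(-13\right) + 13672\right) + 3364 = \left(\frac{1}{2} \left(-13\right) + 13672\right) + 3364 = \left(- \frac{13}{2} + 13672\right) + 3364 = \frac{27331}{2} + 3364 = \frac{34059}{2}$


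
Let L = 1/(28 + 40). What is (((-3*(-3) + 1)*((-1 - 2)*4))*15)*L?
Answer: -450/17 ≈ -26.471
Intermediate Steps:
L = 1/68 ≈ 0.014706
(((-3*(-3) + 1)*((-1 - 2)*4))*15)*L = (((-3*(-3) + 1)*((-1 - 2)*4))*15)*(1/68) = (((9 + 1)*(-3*4))*15)*(1/68) = ((10*(-12))*15)*(1/68) = -120*15*(1/68) = -1800*1/68 = -450/17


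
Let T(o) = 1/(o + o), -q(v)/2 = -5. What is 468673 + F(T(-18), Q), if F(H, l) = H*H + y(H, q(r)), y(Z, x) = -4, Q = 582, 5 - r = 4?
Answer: 607395025/1296 ≈ 4.6867e+5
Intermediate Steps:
r = 1 (r = 5 - 1*4 = 5 - 4 = 1)
q(v) = 10 (q(v) = -2*(-5) = 10)
T(o) = 1/(2*o)
F(H, l) = -4 + H**2 (F(H, l) = H*H - 4 = H**2 - 4 = -4 + H**2)
468673 + F(T(-18), Q) = 468673 + (-4 + ((1/2)/(-18))**2) = 468673 + (-4 + ((1/2)*(-1/18))**2) = 468673 + (-4 + (-1/36)**2) = 468673 + (-4 + 1/1296) = 468673 - 5183/1296 = 607395025/1296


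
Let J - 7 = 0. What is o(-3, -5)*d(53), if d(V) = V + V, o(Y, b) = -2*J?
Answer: -1484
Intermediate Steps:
J = 7 (J = 7 + 0 = 7)
o(Y, b) = -14 (o(Y, b) = -2*7 = -14)
d(V) = 2*V
o(-3, -5)*d(53) = -28*53 = -14*106 = -1484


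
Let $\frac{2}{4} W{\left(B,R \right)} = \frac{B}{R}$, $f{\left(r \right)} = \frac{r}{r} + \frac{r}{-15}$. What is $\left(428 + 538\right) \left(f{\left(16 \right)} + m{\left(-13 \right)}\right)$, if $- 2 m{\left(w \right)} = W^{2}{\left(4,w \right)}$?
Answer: $- \frac{208978}{845} \approx -247.31$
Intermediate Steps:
$f{\left(r \right)} = 1 - \frac{r}{15}$ ($f{\left(r \right)} = 1 + r \left(- \frac{1}{15}\right) = 1 - \frac{r}{15}$)
$W{\left(B,R \right)} = \frac{2 B}{R}$ ($W{\left(B,R \right)} = 2 \frac{B}{R} = \frac{2 B}{R}$)
$m{\left(w \right)} = - \frac{32}{w^{2}}$ ($m{\left(w \right)} = - \frac{\left(2 \cdot 4 \frac{1}{w}\right)^{2}}{2} = - \frac{\left(\frac{8}{w}\right)^{2}}{2} = - \frac{64 \frac{1}{w^{2}}}{2} = - \frac{32}{w^{2}}$)
$\left(428 + 538\right) \left(f{\left(16 \right)} + m{\left(-13 \right)}\right) = \left(428 + 538\right) \left(\left(1 - \frac{16}{15}\right) - \frac{32}{169}\right) = 966 \left(\left(1 - \frac{16}{15}\right) - \frac{32}{169}\right) = 966 \left(- \frac{1}{15} - \frac{32}{169}\right) = 966 \left(- \frac{649}{2535}\right) = - \frac{208978}{845}$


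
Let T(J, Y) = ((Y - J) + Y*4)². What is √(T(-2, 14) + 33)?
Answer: √5217 ≈ 72.229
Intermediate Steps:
T(J, Y) = (-J + 5*Y)² (T(J, Y) = ((Y - J) + 4*Y)² = (-J + 5*Y)²)
√(T(-2, 14) + 33) = √((-2 - 5*14)² + 33) = √((-2 - 70)² + 33) = √((-72)² + 33) = √(5184 + 33) = √5217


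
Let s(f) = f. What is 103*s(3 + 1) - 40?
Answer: 372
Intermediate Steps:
103*s(3 + 1) - 40 = 103*(3 + 1) - 40 = 103*4 - 40 = 412 - 40 = 372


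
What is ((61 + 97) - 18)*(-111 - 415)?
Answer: -73640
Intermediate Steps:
((61 + 97) - 18)*(-111 - 415) = (158 - 18)*(-526) = 140*(-526) = -73640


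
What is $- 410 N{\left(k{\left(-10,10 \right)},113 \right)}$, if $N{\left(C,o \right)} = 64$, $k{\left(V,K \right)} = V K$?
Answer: $-26240$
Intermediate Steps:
$k{\left(V,K \right)} = K V$
$- 410 N{\left(k{\left(-10,10 \right)},113 \right)} = \left(-410\right) 64 = -26240$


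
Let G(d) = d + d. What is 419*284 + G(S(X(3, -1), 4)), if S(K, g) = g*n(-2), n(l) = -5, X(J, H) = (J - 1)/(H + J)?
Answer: 118956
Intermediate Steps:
X(J, H) = (-1 + J)/(H + J)
S(K, g) = -5*g (S(K, g) = g*(-5) = -5*g)
G(d) = 2*d
419*284 + G(S(X(3, -1), 4)) = 419*284 + 2*(-5*4) = 118996 + 2*(-20) = 118996 - 40 = 118956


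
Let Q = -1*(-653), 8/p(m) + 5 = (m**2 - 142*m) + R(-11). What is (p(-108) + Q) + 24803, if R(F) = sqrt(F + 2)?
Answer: 9275275980732/364365017 - 12*I/364365017 ≈ 25456.0 - 3.2934e-8*I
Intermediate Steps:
R(F) = sqrt(2 + F)
p(m) = 8/(-5 + m**2 - 142*m + 3*I) (p(m) = 8/(-5 + ((m**2 - 142*m) + sqrt(2 - 11))) = 8/(-5 + ((m**2 - 142*m) + sqrt(-9))) = 8/(-5 + ((m**2 - 142*m) + 3*I)) = 8/(-5 + (m**2 - 142*m + 3*I)) = 8/(-5 + m**2 - 142*m + 3*I))
Q = 653
(p(-108) + Q) + 24803 = (8/(-5 + (-108)**2 - 142*(-108) + 3*I) + 653) + 24803 = (8/(-5 + 11664 + 15336 + 3*I) + 653) + 24803 = (8/(26995 + 3*I) + 653) + 24803 = (8*((26995 - 3*I)/728730034) + 653) + 24803 = (4*(26995 - 3*I)/364365017 + 653) + 24803 = (653 + 4*(26995 - 3*I)/364365017) + 24803 = 25456 + 4*(26995 - 3*I)/364365017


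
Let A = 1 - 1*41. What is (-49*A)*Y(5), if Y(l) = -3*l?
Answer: -29400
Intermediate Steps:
A = -40 (A = 1 - 41 = -40)
(-49*A)*Y(5) = (-49*(-40))*(-3*5) = 1960*(-15) = -29400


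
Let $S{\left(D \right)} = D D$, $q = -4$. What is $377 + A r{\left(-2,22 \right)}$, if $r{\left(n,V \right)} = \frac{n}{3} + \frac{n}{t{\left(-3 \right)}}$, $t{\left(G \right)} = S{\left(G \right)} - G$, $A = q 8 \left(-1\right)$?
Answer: $\frac{1051}{3} \approx 350.33$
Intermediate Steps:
$S{\left(D \right)} = D^{2}$
$A = 32$ ($A = \left(-4\right) 8 \left(-1\right) = \left(-32\right) \left(-1\right) = 32$)
$t{\left(G \right)} = G^{2} - G$
$r{\left(n,V \right)} = \frac{5 n}{12}$ ($r{\left(n,V \right)} = \frac{n}{3} + \frac{n}{\left(-3\right) \left(-1 - 3\right)} = n \frac{1}{3} + \frac{n}{\left(-3\right) \left(-4\right)} = \frac{n}{3} + \frac{n}{12} = \frac{5 n}{12}$)
$377 + A r{\left(-2,22 \right)} = 377 + 32 \cdot \frac{5}{12} \left(-2\right) = 377 + 32 \left(- \frac{5}{6}\right) = 377 - \frac{80}{3} = \frac{1051}{3}$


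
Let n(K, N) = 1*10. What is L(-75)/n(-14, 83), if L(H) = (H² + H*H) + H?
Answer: 2235/2 ≈ 1117.5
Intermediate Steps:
n(K, N) = 10
L(H) = H + 2*H² (L(H) = (H² + H²) + H = 2*H² + H = H + 2*H²)
L(-75)/n(-14, 83) = -75*(1 + 2*(-75))/10 = -75*(1 - 150)*(⅒) = -75*(-149)*(⅒) = 11175*(⅒) = 2235/2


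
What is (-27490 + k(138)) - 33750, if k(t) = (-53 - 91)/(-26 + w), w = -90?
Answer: -1775924/29 ≈ -61239.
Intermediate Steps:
k(t) = 36/29 (k(t) = (-53 - 91)/(-26 - 90) = -144/(-116) = -144*(-1/116) = 36/29)
(-27490 + k(138)) - 33750 = (-27490 + 36/29) - 33750 = -797174/29 - 33750 = -1775924/29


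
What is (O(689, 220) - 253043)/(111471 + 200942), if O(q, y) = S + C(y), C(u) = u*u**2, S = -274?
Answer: 10394683/312413 ≈ 33.272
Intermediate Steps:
C(u) = u**3
O(q, y) = -274 + y**3
(O(689, 220) - 253043)/(111471 + 200942) = ((-274 + 220**3) - 253043)/(111471 + 200942) = ((-274 + 10648000) - 253043)/312413 = (10647726 - 253043)*(1/312413) = 10394683*(1/312413) = 10394683/312413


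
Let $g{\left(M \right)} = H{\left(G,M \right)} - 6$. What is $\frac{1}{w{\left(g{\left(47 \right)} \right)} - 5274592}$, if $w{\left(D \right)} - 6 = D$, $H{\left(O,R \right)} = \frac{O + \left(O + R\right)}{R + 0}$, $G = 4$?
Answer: $- \frac{47}{247905769} \approx -1.8959 \cdot 10^{-7}$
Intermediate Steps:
$H{\left(O,R \right)} = \frac{R + 2 O}{R}$
$g{\left(M \right)} = -6 + \frac{8 + M}{M}$ ($g{\left(M \right)} = \frac{M + 2 \cdot 4}{M} - 6 = \frac{M + 8}{M} - 6 = \frac{8 + M}{M} - 6 = -6 + \frac{8 + M}{M}$)
$w{\left(D \right)} = 6 + D$
$\frac{1}{w{\left(g{\left(47 \right)} \right)} - 5274592} = \frac{1}{\left(6 - \left(5 - \frac{8}{47}\right)\right) - 5274592} = \frac{1}{\left(6 + \left(-5 + 8 \cdot \frac{1}{47}\right)\right) - 5274592} = \frac{1}{\left(6 + \left(-5 + \frac{8}{47}\right)\right) - 5274592} = \frac{1}{\left(6 - \frac{227}{47}\right) - 5274592} = \frac{1}{\frac{55}{47} - 5274592} = \frac{1}{- \frac{247905769}{47}} = - \frac{47}{247905769}$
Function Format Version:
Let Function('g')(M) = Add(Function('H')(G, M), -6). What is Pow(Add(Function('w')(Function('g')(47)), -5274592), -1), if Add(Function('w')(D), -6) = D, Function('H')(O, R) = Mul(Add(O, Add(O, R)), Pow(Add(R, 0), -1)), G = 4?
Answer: Rational(-47, 247905769) ≈ -1.8959e-7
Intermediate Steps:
Function('H')(O, R) = Mul(Pow(R, -1), Add(R, Mul(2, O))) (Function('H')(O, R) = Mul(Add(R, Mul(2, O)), Pow(R, -1)) = Mul(Pow(R, -1), Add(R, Mul(2, O))))
Function('g')(M) = Add(-6, Mul(Pow(M, -1), Add(8, M))) (Function('g')(M) = Add(Mul(Pow(M, -1), Add(M, Mul(2, 4))), -6) = Add(Mul(Pow(M, -1), Add(M, 8)), -6) = Add(Mul(Pow(M, -1), Add(8, M)), -6) = Add(-6, Mul(Pow(M, -1), Add(8, M))))
Function('w')(D) = Add(6, D)
Pow(Add(Function('w')(Function('g')(47)), -5274592), -1) = Pow(Add(Add(6, Add(-5, Mul(8, Pow(47, -1)))), -5274592), -1) = Pow(Add(Add(6, Add(-5, Mul(8, Rational(1, 47)))), -5274592), -1) = Pow(Add(Add(6, Add(-5, Rational(8, 47))), -5274592), -1) = Pow(Add(Add(6, Rational(-227, 47)), -5274592), -1) = Pow(Add(Rational(55, 47), -5274592), -1) = Pow(Rational(-247905769, 47), -1) = Rational(-47, 247905769)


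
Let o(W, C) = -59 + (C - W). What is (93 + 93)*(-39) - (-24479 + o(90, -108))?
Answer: 17482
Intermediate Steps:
o(W, C) = -59 + C - W
(93 + 93)*(-39) - (-24479 + o(90, -108)) = (93 + 93)*(-39) - (-24479 + (-59 - 108 - 1*90)) = 186*(-39) - (-24479 + (-59 - 108 - 90)) = -7254 - (-24479 - 257) = -7254 - 1*(-24736) = -7254 + 24736 = 17482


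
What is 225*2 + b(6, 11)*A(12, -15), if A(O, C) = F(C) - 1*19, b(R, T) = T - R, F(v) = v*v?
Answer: 1480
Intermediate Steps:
F(v) = v²
A(O, C) = -19 + C² (A(O, C) = C² - 1*19 = C² - 19 = -19 + C²)
225*2 + b(6, 11)*A(12, -15) = 225*2 + (11 - 1*6)*(-19 + (-15)²) = 450 + (11 - 6)*(-19 + 225) = 450 + 5*206 = 450 + 1030 = 1480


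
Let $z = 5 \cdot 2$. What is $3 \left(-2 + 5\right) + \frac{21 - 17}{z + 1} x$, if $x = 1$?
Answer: $\frac{103}{11} \approx 9.3636$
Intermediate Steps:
$z = 10$
$3 \left(-2 + 5\right) + \frac{21 - 17}{z + 1} x = 3 \left(-2 + 5\right) + \frac{21 - 17}{10 + 1} \cdot 1 = 3 \cdot 3 + \frac{4}{11} \cdot 1 = 9 + 4 \cdot \frac{1}{11} \cdot 1 = 9 + \frac{4}{11} \cdot 1 = 9 + \frac{4}{11} = \frac{103}{11}$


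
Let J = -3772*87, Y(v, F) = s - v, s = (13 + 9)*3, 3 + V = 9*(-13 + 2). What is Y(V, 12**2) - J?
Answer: 328332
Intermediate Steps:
V = -102 (V = -3 + 9*(-13 + 2) = -3 + 9*(-11) = -3 - 99 = -102)
s = 66 (s = 22*3 = 66)
Y(v, F) = 66 - v
J = -328164
Y(V, 12**2) - J = (66 - 1*(-102)) - 1*(-328164) = (66 + 102) + 328164 = 168 + 328164 = 328332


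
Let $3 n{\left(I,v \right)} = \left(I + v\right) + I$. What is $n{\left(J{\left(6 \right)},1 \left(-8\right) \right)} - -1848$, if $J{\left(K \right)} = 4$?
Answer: $1848$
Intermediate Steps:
$n{\left(I,v \right)} = \frac{v}{3} + \frac{2 I}{3}$ ($n{\left(I,v \right)} = \frac{\left(I + v\right) + I}{3} = \frac{v + 2 I}{3} = \frac{v}{3} + \frac{2 I}{3}$)
$n{\left(J{\left(6 \right)},1 \left(-8\right) \right)} - -1848 = \left(\frac{1 \left(-8\right)}{3} + \frac{2}{3} \cdot 4\right) - -1848 = \left(\frac{1}{3} \left(-8\right) + \frac{8}{3}\right) + 1848 = \left(- \frac{8}{3} + \frac{8}{3}\right) + 1848 = 0 + 1848 = 1848$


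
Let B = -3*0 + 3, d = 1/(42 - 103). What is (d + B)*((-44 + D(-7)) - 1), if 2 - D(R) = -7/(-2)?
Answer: -8463/61 ≈ -138.74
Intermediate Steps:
D(R) = -3/2 (D(R) = 2 - (-7)/(-2) = 2 - (-7)*(-1)/2 = 2 - 1*7/2 = 2 - 7/2 = -3/2)
d = -1/61 (d = 1/(-61) = -1/61 ≈ -0.016393)
B = 3 (B = 0 + 3 = 3)
(d + B)*((-44 + D(-7)) - 1) = (-1/61 + 3)*((-44 - 3/2) - 1) = 182*(-91/2 - 1)/61 = (182/61)*(-93/2) = -8463/61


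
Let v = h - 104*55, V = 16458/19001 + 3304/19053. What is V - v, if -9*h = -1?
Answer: 2071125151621/362026053 ≈ 5720.9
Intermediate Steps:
h = 1/9 (h = -1/9*(-1) = 1/9 ≈ 0.11111)
V = 376353578/362026053 (V = 16458*(1/19001) + 3304*(1/19053) = 16458/19001 + 3304/19053 = 376353578/362026053 ≈ 1.0396)
v = -51479/9 (v = 1/9 - 104*55 = 1/9 - 5720 = -51479/9 ≈ -5719.9)
V - v = 376353578/362026053 - 1*(-51479/9) = 376353578/362026053 + 51479/9 = 2071125151621/362026053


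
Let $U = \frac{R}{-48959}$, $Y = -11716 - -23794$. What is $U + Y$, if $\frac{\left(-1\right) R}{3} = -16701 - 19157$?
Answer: $\frac{591219228}{48959} \approx 12076.0$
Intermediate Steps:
$R = 107574$ ($R = - 3 \left(-16701 - 19157\right) = \left(-3\right) \left(-35858\right) = 107574$)
$Y = 12078$ ($Y = -11716 + 23794 = 12078$)
$U = - \frac{107574}{48959}$ ($U = \frac{107574}{-48959} = 107574 \left(- \frac{1}{48959}\right) = - \frac{107574}{48959} \approx -2.1972$)
$U + Y = - \frac{107574}{48959} + 12078 = \frac{591219228}{48959}$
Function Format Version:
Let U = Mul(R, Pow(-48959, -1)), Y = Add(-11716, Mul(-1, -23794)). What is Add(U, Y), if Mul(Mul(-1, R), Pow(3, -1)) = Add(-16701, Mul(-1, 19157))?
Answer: Rational(591219228, 48959) ≈ 12076.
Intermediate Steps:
R = 107574 (R = Mul(-3, Add(-16701, Mul(-1, 19157))) = Mul(-3, Add(-16701, -19157)) = Mul(-3, -35858) = 107574)
Y = 12078 (Y = Add(-11716, 23794) = 12078)
U = Rational(-107574, 48959) (U = Mul(107574, Pow(-48959, -1)) = Mul(107574, Rational(-1, 48959)) = Rational(-107574, 48959) ≈ -2.1972)
Add(U, Y) = Add(Rational(-107574, 48959), 12078) = Rational(591219228, 48959)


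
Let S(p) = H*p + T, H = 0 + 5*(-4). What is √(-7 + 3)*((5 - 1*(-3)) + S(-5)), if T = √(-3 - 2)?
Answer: -2*√5 + 216*I ≈ -4.4721 + 216.0*I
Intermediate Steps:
T = I*√5 (T = √(-5) = I*√5 ≈ 2.2361*I)
H = -20 (H = 0 - 20 = -20)
S(p) = -20*p + I*√5
√(-7 + 3)*((5 - 1*(-3)) + S(-5)) = √(-7 + 3)*((5 - 1*(-3)) + (-20*(-5) + I*√5)) = √(-4)*((5 + 3) + (100 + I*√5)) = (2*I)*(8 + (100 + I*√5)) = (2*I)*(108 + I*√5) = 2*I*(108 + I*√5)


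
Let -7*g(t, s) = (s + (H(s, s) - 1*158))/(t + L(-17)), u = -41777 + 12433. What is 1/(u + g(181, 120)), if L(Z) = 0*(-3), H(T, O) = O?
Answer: -1267/37178930 ≈ -3.4078e-5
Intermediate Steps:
u = -29344
L(Z) = 0
g(t, s) = -(-158 + 2*s)/(7*t) (g(t, s) = -(s + (s - 1*158))/(7*(t + 0)) = -(s + (s - 158))/(7*t) = -(s + (-158 + s))/(7*t) = -(-158 + 2*s)/(7*t))
1/(u + g(181, 120)) = 1/(-29344 + (2/7)*(79 - 1*120)/181) = 1/(-29344 + (2/7)*(1/181)*(79 - 120)) = 1/(-29344 + (2/7)*(1/181)*(-41)) = 1/(-29344 - 82/1267) = 1/(-37178930/1267) = -1267/37178930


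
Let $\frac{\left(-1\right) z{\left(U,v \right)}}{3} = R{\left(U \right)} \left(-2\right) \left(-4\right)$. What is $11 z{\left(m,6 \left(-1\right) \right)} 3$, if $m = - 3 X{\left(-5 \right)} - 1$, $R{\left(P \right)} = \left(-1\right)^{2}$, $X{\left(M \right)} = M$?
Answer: $-792$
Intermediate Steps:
$R{\left(P \right)} = 1$
$m = 14$ ($m = \left(-3\right) \left(-5\right) - 1 = 15 - 1 = 14$)
$z{\left(U,v \right)} = -24$ ($z{\left(U,v \right)} = - 3 \cdot 1 \left(-2\right) \left(-4\right) = - 3 \left(\left(-2\right) \left(-4\right)\right) = \left(-3\right) 8 = -24$)
$11 z{\left(m,6 \left(-1\right) \right)} 3 = 11 \left(-24\right) 3 = \left(-264\right) 3 = -792$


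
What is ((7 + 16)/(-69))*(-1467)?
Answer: 489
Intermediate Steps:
((7 + 16)/(-69))*(-1467) = -1/69*23*(-1467) = -⅓*(-1467) = 489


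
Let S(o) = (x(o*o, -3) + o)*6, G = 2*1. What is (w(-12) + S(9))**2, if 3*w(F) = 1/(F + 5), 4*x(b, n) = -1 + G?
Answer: 5424241/1764 ≈ 3075.0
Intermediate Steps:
G = 2
x(b, n) = 1/4 (x(b, n) = (-1 + 2)/4 = (1/4)*1 = 1/4)
S(o) = 3/2 + 6*o (S(o) = (1/4 + o)*6 = 3/2 + 6*o)
w(F) = 1/(3*(5 + F)) (w(F) = 1/(3*(F + 5)) = 1/(3*(5 + F)))
(w(-12) + S(9))**2 = (1/(3*(5 - 12)) + (3/2 + 6*9))**2 = ((1/3)/(-7) + (3/2 + 54))**2 = ((1/3)*(-1/7) + 111/2)**2 = (-1/21 + 111/2)**2 = (2329/42)**2 = 5424241/1764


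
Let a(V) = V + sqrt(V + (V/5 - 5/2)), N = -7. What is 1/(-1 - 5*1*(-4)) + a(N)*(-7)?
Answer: 932/19 - 7*I*sqrt(1090)/10 ≈ 49.053 - 23.111*I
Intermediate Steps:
a(V) = V + sqrt(-5/2 + 6*V/5) (a(V) = V + sqrt(V + (V*(1/5) - 5*1/2)) = V + sqrt(V + (V/5 - 5/2)) = V + sqrt(V + (-5/2 + V/5)) = V + sqrt(-5/2 + 6*V/5))
1/(-1 - 5*1*(-4)) + a(N)*(-7) = 1/(-1 - 5*1*(-4)) + (-7 + sqrt(-250 + 120*(-7))/10)*(-7) = 1/(-1 - 5*(-4)) + (-7 + sqrt(-250 - 840)/10)*(-7) = 1/(-1 + 20) + (-7 + sqrt(-1090)/10)*(-7) = 1/19 + (-7 + (I*sqrt(1090))/10)*(-7) = 1/19 + (-7 + I*sqrt(1090)/10)*(-7) = 1/19 + (49 - 7*I*sqrt(1090)/10) = 932/19 - 7*I*sqrt(1090)/10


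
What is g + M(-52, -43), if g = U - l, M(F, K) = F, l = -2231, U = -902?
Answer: 1277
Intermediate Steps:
g = 1329 (g = -902 - 1*(-2231) = -902 + 2231 = 1329)
g + M(-52, -43) = 1329 - 52 = 1277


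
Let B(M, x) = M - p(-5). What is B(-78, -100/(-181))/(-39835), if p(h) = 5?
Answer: 83/39835 ≈ 0.0020836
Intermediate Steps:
B(M, x) = -5 + M (B(M, x) = M - 1*5 = M - 5 = -5 + M)
B(-78, -100/(-181))/(-39835) = (-5 - 78)/(-39835) = -83*(-1/39835) = 83/39835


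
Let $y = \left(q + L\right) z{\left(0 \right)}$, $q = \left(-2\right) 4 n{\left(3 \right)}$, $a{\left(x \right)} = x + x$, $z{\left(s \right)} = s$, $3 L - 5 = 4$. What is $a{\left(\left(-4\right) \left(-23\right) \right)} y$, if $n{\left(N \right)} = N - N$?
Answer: $0$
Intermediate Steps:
$L = 3$ ($L = \frac{5}{3} + \frac{1}{3} \cdot 4 = \frac{5}{3} + \frac{4}{3} = 3$)
$n{\left(N \right)} = 0$
$a{\left(x \right)} = 2 x$
$q = 0$ ($q = \left(-2\right) 4 \cdot 0 = \left(-8\right) 0 = 0$)
$y = 0$ ($y = \left(0 + 3\right) 0 = 3 \cdot 0 = 0$)
$a{\left(\left(-4\right) \left(-23\right) \right)} y = 2 \left(\left(-4\right) \left(-23\right)\right) 0 = 2 \cdot 92 \cdot 0 = 184 \cdot 0 = 0$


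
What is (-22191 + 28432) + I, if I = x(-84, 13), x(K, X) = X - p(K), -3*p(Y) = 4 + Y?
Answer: 18682/3 ≈ 6227.3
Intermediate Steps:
p(Y) = -4/3 - Y/3 (p(Y) = -(4 + Y)/3 = -4/3 - Y/3)
x(K, X) = 4/3 + X + K/3 (x(K, X) = X - (-4/3 - K/3) = X + (4/3 + K/3) = 4/3 + X + K/3)
I = -41/3 (I = 4/3 + 13 + (⅓)*(-84) = 4/3 + 13 - 28 = -41/3 ≈ -13.667)
(-22191 + 28432) + I = (-22191 + 28432) - 41/3 = 6241 - 41/3 = 18682/3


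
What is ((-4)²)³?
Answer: 4096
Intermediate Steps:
((-4)²)³ = 16³ = 4096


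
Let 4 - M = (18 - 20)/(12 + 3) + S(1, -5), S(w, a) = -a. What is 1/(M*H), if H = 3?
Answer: -5/13 ≈ -0.38462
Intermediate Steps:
M = -13/15 (M = 4 - ((18 - 20)/(12 + 3) - 1*(-5)) = 4 - (-2/15 + 5) = 4 - 1*73/15 = 4 - 73/15 = -13/15 ≈ -0.86667)
1/(M*H) = 1/(-13/15*3) = 1/(-13/5) = -5/13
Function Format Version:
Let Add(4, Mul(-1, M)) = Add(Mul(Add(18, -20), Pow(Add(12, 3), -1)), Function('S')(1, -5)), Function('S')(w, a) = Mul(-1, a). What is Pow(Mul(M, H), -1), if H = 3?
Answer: Rational(-5, 13) ≈ -0.38462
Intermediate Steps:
M = Rational(-13, 15) (M = Add(4, Mul(-1, Add(Mul(Add(18, -20), Pow(Add(12, 3), -1)), Mul(-1, -5)))) = Add(4, Mul(-1, Add(Mul(-2, Pow(15, -1)), 5))) = Add(4, Mul(-1, Add(Mul(-2, Rational(1, 15)), 5))) = Add(4, Mul(-1, Add(Rational(-2, 15), 5))) = Add(4, Mul(-1, Rational(73, 15))) = Add(4, Rational(-73, 15)) = Rational(-13, 15) ≈ -0.86667)
Pow(Mul(M, H), -1) = Pow(Mul(Rational(-13, 15), 3), -1) = Pow(Rational(-13, 5), -1) = Rational(-5, 13)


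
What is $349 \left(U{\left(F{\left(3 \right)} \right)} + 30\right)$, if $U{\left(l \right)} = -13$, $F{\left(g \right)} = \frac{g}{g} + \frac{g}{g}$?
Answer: $5933$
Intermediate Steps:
$F{\left(g \right)} = 2$ ($F{\left(g \right)} = 1 + 1 = 2$)
$349 \left(U{\left(F{\left(3 \right)} \right)} + 30\right) = 349 \left(-13 + 30\right) = 349 \cdot 17 = 5933$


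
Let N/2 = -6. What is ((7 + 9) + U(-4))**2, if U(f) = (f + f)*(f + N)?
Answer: 20736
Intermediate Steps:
N = -12 (N = 2*(-6) = -12)
U(f) = 2*f*(-12 + f) (U(f) = (f + f)*(f - 12) = (2*f)*(-12 + f) = 2*f*(-12 + f))
((7 + 9) + U(-4))**2 = ((7 + 9) + 2*(-4)*(-12 - 4))**2 = (16 + 2*(-4)*(-16))**2 = (16 + 128)**2 = 144**2 = 20736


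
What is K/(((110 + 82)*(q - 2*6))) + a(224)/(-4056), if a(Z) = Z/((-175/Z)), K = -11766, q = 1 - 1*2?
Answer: 1940647/405600 ≈ 4.7846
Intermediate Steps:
q = -1 (q = 1 - 2 = -1)
a(Z) = -Z²/175 (a(Z) = Z/((-175/Z)) = Z*(-Z/175) = -Z²/175)
K/(((110 + 82)*(q - 2*6))) + a(224)/(-4056) = -11766*1/((-1 - 2*6)*(110 + 82)) - 1/175*224²/(-4056) = -11766*1/(192*(-1 - 12)) - 1/175*50176*(-1/4056) = -11766/(192*(-13)) - 7168/25*(-1/4056) = -11766/(-2496) + 896/12675 = -11766*(-1/2496) + 896/12675 = 1961/416 + 896/12675 = 1940647/405600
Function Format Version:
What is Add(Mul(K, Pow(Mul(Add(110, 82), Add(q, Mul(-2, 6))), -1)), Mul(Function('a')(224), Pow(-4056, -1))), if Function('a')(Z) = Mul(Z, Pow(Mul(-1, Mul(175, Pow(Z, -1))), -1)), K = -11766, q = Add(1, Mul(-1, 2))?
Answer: Rational(1940647, 405600) ≈ 4.7846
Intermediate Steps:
q = -1 (q = Add(1, -2) = -1)
Function('a')(Z) = Mul(Rational(-1, 175), Pow(Z, 2)) (Function('a')(Z) = Mul(Z, Pow(Mul(-175, Pow(Z, -1)), -1)) = Mul(Z, Mul(Rational(-1, 175), Z)) = Mul(Rational(-1, 175), Pow(Z, 2)))
Add(Mul(K, Pow(Mul(Add(110, 82), Add(q, Mul(-2, 6))), -1)), Mul(Function('a')(224), Pow(-4056, -1))) = Add(Mul(-11766, Pow(Mul(Add(110, 82), Add(-1, Mul(-2, 6))), -1)), Mul(Mul(Rational(-1, 175), Pow(224, 2)), Pow(-4056, -1))) = Add(Mul(-11766, Pow(Mul(192, Add(-1, -12)), -1)), Mul(Mul(Rational(-1, 175), 50176), Rational(-1, 4056))) = Add(Mul(-11766, Pow(Mul(192, -13), -1)), Mul(Rational(-7168, 25), Rational(-1, 4056))) = Add(Mul(-11766, Pow(-2496, -1)), Rational(896, 12675)) = Add(Mul(-11766, Rational(-1, 2496)), Rational(896, 12675)) = Add(Rational(1961, 416), Rational(896, 12675)) = Rational(1940647, 405600)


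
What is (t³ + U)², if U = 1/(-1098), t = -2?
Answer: 77176225/1205604 ≈ 64.015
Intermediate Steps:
U = -1/1098 ≈ -0.00091075
(t³ + U)² = ((-2)³ - 1/1098)² = (-8 - 1/1098)² = (-8785/1098)² = 77176225/1205604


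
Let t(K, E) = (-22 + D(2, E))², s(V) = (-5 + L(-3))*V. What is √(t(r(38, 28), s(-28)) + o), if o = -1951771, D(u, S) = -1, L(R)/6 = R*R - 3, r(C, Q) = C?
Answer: I*√1951242 ≈ 1396.9*I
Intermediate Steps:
L(R) = -18 + 6*R² (L(R) = 6*(R*R - 3) = 6*(R² - 3) = 6*(-3 + R²) = -18 + 6*R²)
s(V) = 31*V (s(V) = (-5 + (-18 + 6*(-3)²))*V = (-5 + (-18 + 6*9))*V = (-5 + (-18 + 54))*V = (-5 + 36)*V = 31*V)
t(K, E) = 529 (t(K, E) = (-22 - 1)² = (-23)² = 529)
√(t(r(38, 28), s(-28)) + o) = √(529 - 1951771) = √(-1951242) = I*√1951242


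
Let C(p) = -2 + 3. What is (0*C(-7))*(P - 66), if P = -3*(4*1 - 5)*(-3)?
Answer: 0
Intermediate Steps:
C(p) = 1
P = -9 (P = -3*(4 - 5)*(-3) = -3*(-1)*(-3) = 3*(-3) = -9)
(0*C(-7))*(P - 66) = (0*1)*(-9 - 66) = 0*(-75) = 0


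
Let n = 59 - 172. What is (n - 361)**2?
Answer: 224676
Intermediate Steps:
n = -113
(n - 361)**2 = (-113 - 361)**2 = (-474)**2 = 224676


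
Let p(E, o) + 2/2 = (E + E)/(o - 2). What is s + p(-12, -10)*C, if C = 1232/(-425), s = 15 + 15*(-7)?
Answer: -39482/425 ≈ -92.899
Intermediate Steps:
p(E, o) = -1 + 2*E/(-2 + o) (p(E, o) = -1 + (E + E)/(o - 2) = -1 + (2*E)/(-2 + o) = -1 + 2*E/(-2 + o))
s = -90 (s = 15 - 105 = -90)
C = -1232/425 (C = 1232*(-1/425) = -1232/425 ≈ -2.8988)
s + p(-12, -10)*C = -90 + ((2 - 1*(-10) + 2*(-12))/(-2 - 10))*(-1232/425) = -90 + ((2 + 10 - 24)/(-12))*(-1232/425) = -90 - 1/12*(-12)*(-1232/425) = -90 + 1*(-1232/425) = -90 - 1232/425 = -39482/425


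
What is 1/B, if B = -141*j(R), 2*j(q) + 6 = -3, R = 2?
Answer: 2/1269 ≈ 0.0015760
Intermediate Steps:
j(q) = -9/2 (j(q) = -3 + (½)*(-3) = -3 - 3/2 = -9/2)
B = 1269/2 (B = -141*(-9/2) = 1269/2 ≈ 634.50)
1/B = 1/(1269/2) = 2/1269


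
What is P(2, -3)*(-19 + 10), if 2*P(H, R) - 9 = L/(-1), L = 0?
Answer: -81/2 ≈ -40.500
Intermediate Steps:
P(H, R) = 9/2 (P(H, R) = 9/2 + (0/(-1))/2 = 9/2 + (0*(-1))/2 = 9/2 + (½)*0 = 9/2 + 0 = 9/2)
P(2, -3)*(-19 + 10) = 9*(-19 + 10)/2 = (9/2)*(-9) = -81/2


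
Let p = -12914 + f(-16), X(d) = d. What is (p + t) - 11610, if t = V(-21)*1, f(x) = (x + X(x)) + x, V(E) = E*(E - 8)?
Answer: -23963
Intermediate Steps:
V(E) = E*(-8 + E)
f(x) = 3*x (f(x) = (x + x) + x = 2*x + x = 3*x)
p = -12962 (p = -12914 + 3*(-16) = -12914 - 48 = -12962)
t = 609 (t = -21*(-8 - 21)*1 = -21*(-29)*1 = 609*1 = 609)
(p + t) - 11610 = (-12962 + 609) - 11610 = -12353 - 11610 = -23963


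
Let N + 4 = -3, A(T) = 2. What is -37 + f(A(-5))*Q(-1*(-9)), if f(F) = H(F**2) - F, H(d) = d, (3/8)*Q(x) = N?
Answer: -223/3 ≈ -74.333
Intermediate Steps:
N = -7 (N = -4 - 3 = -7)
Q(x) = -56/3 (Q(x) = (8/3)*(-7) = -56/3)
f(F) = F**2 - F
-37 + f(A(-5))*Q(-1*(-9)) = -37 + (2*(-1 + 2))*(-56/3) = -37 + (2*1)*(-56/3) = -37 + 2*(-56/3) = -37 - 112/3 = -223/3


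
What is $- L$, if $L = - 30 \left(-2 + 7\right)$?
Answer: $150$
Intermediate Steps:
$L = -150$ ($L = \left(-30\right) 5 = -150$)
$- L = \left(-1\right) \left(-150\right) = 150$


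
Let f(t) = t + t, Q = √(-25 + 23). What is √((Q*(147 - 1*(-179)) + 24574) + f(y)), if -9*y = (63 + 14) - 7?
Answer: √(221026 + 2934*I*√2)/3 ≈ 156.72 + 1.4709*I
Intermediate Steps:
y = -70/9 (y = -((63 + 14) - 7)/9 = -(77 - 7)/9 = -⅑*70 = -70/9 ≈ -7.7778)
Q = I*√2 (Q = √(-2) = I*√2 ≈ 1.4142*I)
f(t) = 2*t
√((Q*(147 - 1*(-179)) + 24574) + f(y)) = √(((I*√2)*(147 - 1*(-179)) + 24574) + 2*(-70/9)) = √(((I*√2)*(147 + 179) + 24574) - 140/9) = √(((I*√2)*326 + 24574) - 140/9) = √((326*I*√2 + 24574) - 140/9) = √((24574 + 326*I*√2) - 140/9) = √(221026/9 + 326*I*√2)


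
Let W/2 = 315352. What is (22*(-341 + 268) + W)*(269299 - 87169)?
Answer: 114577618740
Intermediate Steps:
W = 630704 (W = 2*315352 = 630704)
(22*(-341 + 268) + W)*(269299 - 87169) = (22*(-341 + 268) + 630704)*(269299 - 87169) = (22*(-73) + 630704)*182130 = (-1606 + 630704)*182130 = 629098*182130 = 114577618740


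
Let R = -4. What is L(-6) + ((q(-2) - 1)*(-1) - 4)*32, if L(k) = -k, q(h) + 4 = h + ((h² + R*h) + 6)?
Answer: -474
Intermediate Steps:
q(h) = 2 + h² - 3*h (q(h) = -4 + (h + ((h² - 4*h) + 6)) = -4 + (h + (6 + h² - 4*h)) = -4 + (6 + h² - 3*h) = 2 + h² - 3*h)
L(-6) + ((q(-2) - 1)*(-1) - 4)*32 = -1*(-6) + (((2 + (-2)² - 3*(-2)) - 1)*(-1) - 4)*32 = 6 + (((2 + 4 + 6) - 1)*(-1) - 4)*32 = 6 + ((12 - 1)*(-1) - 4)*32 = 6 + (11*(-1) - 4)*32 = 6 + (-11 - 4)*32 = 6 - 15*32 = 6 - 480 = -474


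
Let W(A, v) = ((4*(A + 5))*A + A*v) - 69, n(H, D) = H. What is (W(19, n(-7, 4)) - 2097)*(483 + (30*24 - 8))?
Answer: -567625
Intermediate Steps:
W(A, v) = -69 + A*v + A*(20 + 4*A) (W(A, v) = ((4*(5 + A))*A + A*v) - 69 = ((20 + 4*A)*A + A*v) - 69 = (A*(20 + 4*A) + A*v) - 69 = (A*v + A*(20 + 4*A)) - 69 = -69 + A*v + A*(20 + 4*A))
(W(19, n(-7, 4)) - 2097)*(483 + (30*24 - 8)) = ((-69 + 4*19**2 + 20*19 + 19*(-7)) - 2097)*(483 + (30*24 - 8)) = ((-69 + 4*361 + 380 - 133) - 2097)*(483 + (720 - 8)) = ((-69 + 1444 + 380 - 133) - 2097)*(483 + 712) = (1622 - 2097)*1195 = -475*1195 = -567625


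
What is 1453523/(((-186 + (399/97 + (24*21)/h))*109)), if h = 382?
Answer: -26929420621/364645221 ≈ -73.851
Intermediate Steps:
1453523/(((-186 + (399/97 + (24*21)/h))*109)) = 1453523/(((-186 + (399/97 + (24*21)/382))*109)) = 1453523/(((-186 + (399*(1/97) + 504*(1/382)))*109)) = 1453523/(((-186 + (399/97 + 252/191))*109)) = 1453523/(((-186 + 100653/18527)*109)) = 1453523/((-3345369/18527*109)) = 1453523/(-364645221/18527) = 1453523*(-18527/364645221) = -26929420621/364645221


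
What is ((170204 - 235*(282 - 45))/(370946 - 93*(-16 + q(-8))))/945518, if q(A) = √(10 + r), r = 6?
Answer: 114509/351791318116 ≈ 3.2550e-7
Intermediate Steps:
q(A) = 4 (q(A) = √(10 + 6) = √16 = 4)
((170204 - 235*(282 - 45))/(370946 - 93*(-16 + q(-8))))/945518 = ((170204 - 235*(282 - 45))/(370946 - 93*(-16 + 4)))/945518 = ((170204 - 235*237)/(370946 - 93*(-12)))*(1/945518) = ((170204 - 55695)/(370946 + 1116))*(1/945518) = (114509/372062)*(1/945518) = 114509/351791318116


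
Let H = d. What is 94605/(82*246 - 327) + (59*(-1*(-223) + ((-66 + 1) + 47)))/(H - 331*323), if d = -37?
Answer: 6271733/1347570 ≈ 4.6541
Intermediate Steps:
H = -37
94605/(82*246 - 327) + (59*(-1*(-223) + ((-66 + 1) + 47)))/(H - 331*323) = 94605/(82*246 - 327) + (59*(-1*(-223) + ((-66 + 1) + 47)))/(-37 - 331*323) = 94605/(20172 - 327) + (59*(223 + (-65 + 47)))/(-37 - 106913) = 94605/19845 + (59*(223 - 18))/(-106950) = 94605*(1/19845) + (59*205)*(-1/106950) = 901/189 + 12095*(-1/106950) = 901/189 - 2419/21390 = 6271733/1347570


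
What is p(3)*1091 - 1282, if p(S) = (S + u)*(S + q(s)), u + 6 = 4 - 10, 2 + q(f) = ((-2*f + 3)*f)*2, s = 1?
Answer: -30739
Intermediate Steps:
q(f) = -2 + 2*f*(3 - 2*f) (q(f) = -2 + ((-2*f + 3)*f)*2 = -2 + ((3 - 2*f)*f)*2 = -2 + (f*(3 - 2*f))*2 = -2 + 2*f*(3 - 2*f))
u = -12 (u = -6 + (4 - 10) = -6 - 6 = -12)
p(S) = S*(-12 + S) (p(S) = (S - 12)*(S + (-2 - 4*1**2 + 6*1)) = (-12 + S)*(S + (-2 - 4*1 + 6)) = (-12 + S)*(S + (-2 - 4 + 6)) = (-12 + S)*(S + 0) = (-12 + S)*S = S*(-12 + S))
p(3)*1091 - 1282 = (3*(-12 + 3))*1091 - 1282 = (3*(-9))*1091 - 1282 = -27*1091 - 1282 = -29457 - 1282 = -30739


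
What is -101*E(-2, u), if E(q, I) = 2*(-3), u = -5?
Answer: 606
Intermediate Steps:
E(q, I) = -6
-101*E(-2, u) = -101*(-6) = 606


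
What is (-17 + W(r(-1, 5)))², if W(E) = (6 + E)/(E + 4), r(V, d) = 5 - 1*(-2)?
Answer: 30276/121 ≈ 250.21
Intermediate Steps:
r(V, d) = 7 (r(V, d) = 5 + 2 = 7)
W(E) = (6 + E)/(4 + E)
(-17 + W(r(-1, 5)))² = (-17 + (6 + 7)/(4 + 7))² = (-17 + 13/11)² = (-174/11)² = 30276/121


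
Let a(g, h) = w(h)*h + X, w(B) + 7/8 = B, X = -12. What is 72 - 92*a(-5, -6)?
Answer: -2619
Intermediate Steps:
w(B) = -7/8 + B
a(g, h) = -12 + h*(-7/8 + h) (a(g, h) = (-7/8 + h)*h - 12 = h*(-7/8 + h) - 12 = -12 + h*(-7/8 + h))
72 - 92*a(-5, -6) = 72 - 92*(-12 + (⅛)*(-6)*(-7 + 8*(-6))) = 72 - 92*(-12 + (⅛)*(-6)*(-7 - 48)) = 72 - 92*(-12 + (⅛)*(-6)*(-55)) = 72 - 92*(-12 + 165/4) = 72 - 92*117/4 = 72 - 2691 = -2619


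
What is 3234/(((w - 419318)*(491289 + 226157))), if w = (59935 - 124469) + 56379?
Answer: -539/51114798993 ≈ -1.0545e-8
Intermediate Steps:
w = -8155 (w = -64534 + 56379 = -8155)
3234/(((w - 419318)*(491289 + 226157))) = 3234/(((-8155 - 419318)*(491289 + 226157))) = 3234/((-427473*717446)) = 3234/(-306688793958) = 3234*(-1/306688793958) = -539/51114798993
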